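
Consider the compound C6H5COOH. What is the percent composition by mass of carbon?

68.85%

Atom tally by fragment:
  benzene ring core → C:6 H:6
  (− 1 ring H displaced by substituents)
  + COOH → C:1 H:1 O:2
Element totals:
  C: 7
  H: 6
  O: 2
Molecular formula: C7H6O2.
Molar mass = 122.123 g/mol.
Mass from C: 7 × 12.011 = 84.077 g/mol.
%C = 84.077 / 122.123 × 100 = 68.85%.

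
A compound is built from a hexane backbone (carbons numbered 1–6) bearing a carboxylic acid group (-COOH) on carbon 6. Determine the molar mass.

Atom tally by fragment:
  CH3 → C:1 H:3
  CH2 → C:1 H:2
  CH2 → C:1 H:2
  CH2 → C:1 H:2
  CH2 → C:1 H:2
  CH2COOH → C:2 H:3 O:2
Element totals:
  C: 7
  H: 14
  O: 2
Molecular formula: C7H14O2.
  M = 7(12.011) + 14(1.008) + 2(15.999)
    = 84.077 + 14.112 + 31.998 = 130.187

130.19 g/mol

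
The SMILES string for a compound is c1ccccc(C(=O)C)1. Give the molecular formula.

C8H8O

Atom tally by fragment:
  benzene ring core → C:6 H:6
  (− 1 ring H displaced by substituents)
  + COCH3 → C:2 H:3 O:1
Element totals:
  C: 8
  H: 8
  O: 1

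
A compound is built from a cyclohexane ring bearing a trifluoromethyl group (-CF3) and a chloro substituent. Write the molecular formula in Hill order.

C7H10ClF3

Atom tally by fragment:
  cyclohexane ring core → C:6 H:12
  (− 2 ring H displaced by substituents)
  + CF3 → C:1 F:3
  + Cl → Cl:1
Element totals:
  C: 7
  H: 10
  Cl: 1
  F: 3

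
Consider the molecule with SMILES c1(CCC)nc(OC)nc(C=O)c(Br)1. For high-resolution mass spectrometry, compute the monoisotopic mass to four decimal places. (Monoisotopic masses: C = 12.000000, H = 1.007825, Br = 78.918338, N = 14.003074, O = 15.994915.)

Atom tally by fragment:
  pyrimidine ring core → C:4 H:4 N:2
  (− 4 ring H displaced by substituents)
  + CH2CH2CH3 → C:3 H:7
  + OCH3 → C:1 H:3 O:1
  + CHO → C:1 H:1 O:1
  + Br → Br:1
Element totals:
  C: 9
  H: 11
  Br: 1
  N: 2
  O: 2
Molecular formula: C9H11BrN2O2.
  M = 9(12.0) + 11(1.007825) + 78.918338 + 2(14.003074) + 2(15.994915)
    = 108.000000 + 11.086075 + 78.918338 + 28.006148 + 31.989830 = 258.000391

258.0004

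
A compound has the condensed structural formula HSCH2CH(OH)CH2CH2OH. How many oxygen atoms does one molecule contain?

Atom tally by fragment:
  HSCH2 → C:1 H:3 S:1
  CH(OH) → C:1 H:2 O:1
  CH2CH2OH → C:2 H:5 O:1
Element totals:
  C: 4
  H: 10
  O: 2
  S: 1

2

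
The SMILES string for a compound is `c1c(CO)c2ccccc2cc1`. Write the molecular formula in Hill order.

Atom tally by fragment:
  naphthalene ring system core → C:10 H:8
  (− 1 ring H displaced by substituents)
  + CH2OH → C:1 H:3 O:1
Element totals:
  C: 11
  H: 10
  O: 1

C11H10O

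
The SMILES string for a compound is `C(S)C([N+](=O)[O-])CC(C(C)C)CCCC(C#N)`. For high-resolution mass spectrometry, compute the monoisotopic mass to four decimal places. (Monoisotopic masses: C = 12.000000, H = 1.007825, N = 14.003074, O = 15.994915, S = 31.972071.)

258.1402

Atom tally by fragment:
  HSCH2 → C:1 H:3 S:1
  CH(NO2) → C:1 H:1 N:1 O:2
  CH2 → C:1 H:2
  CH(CH(CH3)2) → C:4 H:8
  CH2 → C:1 H:2
  CH2 → C:1 H:2
  CH2 → C:1 H:2
  CH2CN → C:2 H:2 N:1
Element totals:
  C: 12
  H: 22
  N: 2
  O: 2
  S: 1
Molecular formula: C12H22N2O2S.
  M = 12(12.0) + 22(1.007825) + 2(14.003074) + 2(15.994915) + 31.972071
    = 144.000000 + 22.172150 + 28.006148 + 31.989830 + 31.972071 = 258.140199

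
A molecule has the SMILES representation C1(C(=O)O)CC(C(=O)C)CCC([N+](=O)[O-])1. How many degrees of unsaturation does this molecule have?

Atom tally by fragment:
  cyclohexane ring core → C:6 H:12
  (− 3 ring H displaced by substituents)
  + COOH → C:1 H:1 O:2
  + COCH3 → C:2 H:3 O:1
  + NO2 → N:1 O:2
Element totals:
  C: 9
  H: 13
  N: 1
  O: 5
Molecular formula: C9H13NO5.
DoU = (2C + 2 + N − H − X) / 2 = (2·9 + 2 + 1 − 13 − 0) / 2 = 4.

4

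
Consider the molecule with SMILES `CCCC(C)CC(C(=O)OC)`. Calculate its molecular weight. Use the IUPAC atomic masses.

Atom tally by fragment:
  CH3 → C:1 H:3
  CH2 → C:1 H:2
  CH2 → C:1 H:2
  CH(CH3) → C:2 H:4
  CH2 → C:1 H:2
  CH2COOCH3 → C:3 H:5 O:2
Element totals:
  C: 9
  H: 18
  O: 2
Molecular formula: C9H18O2.
  M = 9(12.011) + 18(1.008) + 2(15.999)
    = 108.099 + 18.144 + 31.998 = 158.241

158.24 g/mol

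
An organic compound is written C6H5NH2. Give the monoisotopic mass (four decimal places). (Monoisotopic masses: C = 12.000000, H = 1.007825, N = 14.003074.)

93.0578

Element totals:
  C: 6
  H: 7
  N: 1
Molecular formula: C6H7N.
  M = 6(12.0) + 7(1.007825) + 14.003074
    = 72.000000 + 7.054775 + 14.003074 = 93.057849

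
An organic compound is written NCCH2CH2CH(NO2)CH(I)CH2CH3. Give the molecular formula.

Atom tally by fragment:
  NCCH2 → C:2 H:2 N:1
  CH2 → C:1 H:2
  CH(NO2) → C:1 H:1 N:1 O:2
  CH(I) → C:1 H:1 I:1
  CH2 → C:1 H:2
  CH3 → C:1 H:3
Element totals:
  C: 7
  H: 11
  I: 1
  N: 2
  O: 2

C7H11IN2O2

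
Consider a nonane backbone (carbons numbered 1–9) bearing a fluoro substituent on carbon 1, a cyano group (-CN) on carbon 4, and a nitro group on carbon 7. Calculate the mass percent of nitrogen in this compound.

Atom tally by fragment:
  FCH2 → C:1 H:2 F:1
  CH2 → C:1 H:2
  CH2 → C:1 H:2
  CH(CN) → C:2 H:1 N:1
  CH2 → C:1 H:2
  CH2 → C:1 H:2
  CH(NO2) → C:1 H:1 N:1 O:2
  CH2 → C:1 H:2
  CH3 → C:1 H:3
Element totals:
  C: 10
  H: 17
  F: 1
  N: 2
  O: 2
Molecular formula: C10H17FN2O2.
Molar mass = 216.256 g/mol.
Mass from N: 2 × 14.007 = 28.014 g/mol.
%N = 28.014 / 216.256 × 100 = 12.95%.

12.95%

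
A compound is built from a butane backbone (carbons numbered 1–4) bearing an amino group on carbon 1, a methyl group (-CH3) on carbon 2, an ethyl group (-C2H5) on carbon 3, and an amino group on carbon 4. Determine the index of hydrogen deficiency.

Atom tally by fragment:
  H2NCH2 → C:1 H:4 N:1
  CH(CH3) → C:2 H:4
  CH(C2H5) → C:3 H:6
  CH2NH2 → C:1 H:4 N:1
Element totals:
  C: 7
  H: 18
  N: 2
Molecular formula: C7H18N2.
DoU = (2C + 2 + N − H − X) / 2 = (2·7 + 2 + 2 − 18 − 0) / 2 = 0.

0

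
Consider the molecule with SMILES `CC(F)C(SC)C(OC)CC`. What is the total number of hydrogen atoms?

17

Atom tally by fragment:
  CH3 → C:1 H:3
  CH(F) → C:1 H:1 F:1
  CH(SCH3) → C:2 H:4 S:1
  CH(OCH3) → C:2 H:4 O:1
  CH2 → C:1 H:2
  CH3 → C:1 H:3
Element totals:
  C: 8
  H: 17
  F: 1
  O: 1
  S: 1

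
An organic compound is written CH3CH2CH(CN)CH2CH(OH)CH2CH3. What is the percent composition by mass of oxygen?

11.33%

Atom tally by fragment:
  CH3 → C:1 H:3
  CH2 → C:1 H:2
  CH(CN) → C:2 H:1 N:1
  CH2 → C:1 H:2
  CH(OH) → C:1 H:2 O:1
  CH2 → C:1 H:2
  CH3 → C:1 H:3
Element totals:
  C: 8
  H: 15
  N: 1
  O: 1
Molecular formula: C8H15NO.
Molar mass = 141.214 g/mol.
Mass from O: 1 × 15.999 = 15.999 g/mol.
%O = 15.999 / 141.214 × 100 = 11.33%.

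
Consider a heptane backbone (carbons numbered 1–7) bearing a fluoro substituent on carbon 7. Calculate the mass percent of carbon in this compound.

Atom tally by fragment:
  CH3 → C:1 H:3
  CH2 → C:1 H:2
  CH2 → C:1 H:2
  CH2 → C:1 H:2
  CH2 → C:1 H:2
  CH2 → C:1 H:2
  CH2F → C:1 H:2 F:1
Element totals:
  C: 7
  H: 15
  F: 1
Molecular formula: C7H15F.
Molar mass = 118.195 g/mol.
Mass from C: 7 × 12.011 = 84.077 g/mol.
%C = 84.077 / 118.195 × 100 = 71.13%.

71.13%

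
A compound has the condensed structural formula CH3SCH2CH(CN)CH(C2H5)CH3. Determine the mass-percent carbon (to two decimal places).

Atom tally by fragment:
  CH3SCH2 → C:2 H:5 S:1
  CH(CN) → C:2 H:1 N:1
  CH(C2H5) → C:3 H:6
  CH3 → C:1 H:3
Element totals:
  C: 8
  H: 15
  N: 1
  S: 1
Molecular formula: C8H15NS.
Molar mass = 157.275 g/mol.
Mass from C: 8 × 12.011 = 96.088 g/mol.
%C = 96.088 / 157.275 × 100 = 61.10%.

61.10%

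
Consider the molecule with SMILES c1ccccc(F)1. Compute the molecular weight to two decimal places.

Atom tally by fragment:
  benzene ring core → C:6 H:6
  (− 1 ring H displaced by substituents)
  + F → F:1
Element totals:
  C: 6
  H: 5
  F: 1
Molecular formula: C6H5F.
  M = 6(12.011) + 5(1.008) + 18.998
    = 72.066 + 5.040 + 18.998 = 96.104

96.10 g/mol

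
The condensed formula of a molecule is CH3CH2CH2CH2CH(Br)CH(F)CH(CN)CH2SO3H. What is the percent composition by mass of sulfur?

Atom tally by fragment:
  CH3 → C:1 H:3
  CH2 → C:1 H:2
  CH2 → C:1 H:2
  CH2 → C:1 H:2
  CH(Br) → C:1 H:1 Br:1
  CH(F) → C:1 H:1 F:1
  CH(CN) → C:2 H:1 N:1
  CH2SO3H → C:1 H:3 S:1 O:3
Element totals:
  C: 9
  H: 15
  Br: 1
  F: 1
  N: 1
  O: 3
  S: 1
Molecular formula: C9H15BrFNO3S.
Molar mass = 316.185 g/mol.
Mass from S: 1 × 32.06 = 32.060 g/mol.
%S = 32.060 / 316.185 × 100 = 10.14%.

10.14%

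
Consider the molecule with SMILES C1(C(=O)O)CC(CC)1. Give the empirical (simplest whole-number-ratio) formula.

Atom tally by fragment:
  cyclopropane ring core → C:3 H:6
  (− 2 ring H displaced by substituents)
  + COOH → C:1 H:1 O:2
  + C2H5 → C:2 H:5
Element totals:
  C: 6
  H: 10
  O: 2
Molecular formula: C6H10O2.
gcd of subscripts = 2; dividing each by 2:
  C: 6/2 = 3
  H: 10/2 = 5
  O: 2/2 = 1

C3H5O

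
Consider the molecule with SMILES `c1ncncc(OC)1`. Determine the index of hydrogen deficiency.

4

Atom tally by fragment:
  pyrimidine ring core → C:4 H:4 N:2
  (− 1 ring H displaced by substituents)
  + OCH3 → C:1 H:3 O:1
Element totals:
  C: 5
  H: 6
  N: 2
  O: 1
Molecular formula: C5H6N2O.
DoU = (2C + 2 + N − H − X) / 2 = (2·5 + 2 + 2 − 6 − 0) / 2 = 4.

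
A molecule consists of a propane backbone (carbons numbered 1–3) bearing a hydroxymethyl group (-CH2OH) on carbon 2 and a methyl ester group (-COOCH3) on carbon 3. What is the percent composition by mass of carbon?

Atom tally by fragment:
  CH3 → C:1 H:3
  CH(CH2OH) → C:2 H:4 O:1
  CH2COOCH3 → C:3 H:5 O:2
Element totals:
  C: 6
  H: 12
  O: 3
Molecular formula: C6H12O3.
Molar mass = 132.159 g/mol.
Mass from C: 6 × 12.011 = 72.066 g/mol.
%C = 72.066 / 132.159 × 100 = 54.53%.

54.53%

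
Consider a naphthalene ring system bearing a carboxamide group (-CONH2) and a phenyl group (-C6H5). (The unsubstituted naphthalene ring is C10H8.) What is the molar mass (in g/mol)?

247.30 g/mol

Atom tally by fragment:
  naphthalene ring system core → C:10 H:8
  (− 2 ring H displaced by substituents)
  + CONH2 → C:1 H:2 O:1 N:1
  + C6H5 → C:6 H:5
Element totals:
  C: 17
  H: 13
  N: 1
  O: 1
Molecular formula: C17H13NO.
  M = 17(12.011) + 13(1.008) + 14.007 + 15.999
    = 204.187 + 13.104 + 14.007 + 15.999 = 247.297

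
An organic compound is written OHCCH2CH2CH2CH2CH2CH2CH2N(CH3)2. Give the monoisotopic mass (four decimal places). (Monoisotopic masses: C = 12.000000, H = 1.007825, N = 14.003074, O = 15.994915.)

Element totals:
  C: 10
  H: 21
  N: 1
  O: 1
Molecular formula: C10H21NO.
  M = 10(12.0) + 21(1.007825) + 14.003074 + 15.994915
    = 120.000000 + 21.164325 + 14.003074 + 15.994915 = 171.162314

171.1623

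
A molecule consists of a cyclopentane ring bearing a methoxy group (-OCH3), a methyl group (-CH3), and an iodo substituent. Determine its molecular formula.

C7H13IO

Atom tally by fragment:
  cyclopentane ring core → C:5 H:10
  (− 3 ring H displaced by substituents)
  + OCH3 → C:1 H:3 O:1
  + CH3 → C:1 H:3
  + I → I:1
Element totals:
  C: 7
  H: 13
  I: 1
  O: 1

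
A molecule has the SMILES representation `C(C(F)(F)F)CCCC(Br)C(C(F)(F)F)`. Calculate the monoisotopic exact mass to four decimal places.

Atom tally by fragment:
  F3CCH2 → C:2 H:2 F:3
  CH2 → C:1 H:2
  CH2 → C:1 H:2
  CH2 → C:1 H:2
  CH(Br) → C:1 H:1 Br:1
  CH2CF3 → C:2 H:2 F:3
Element totals:
  C: 8
  H: 11
  Br: 1
  F: 6
Molecular formula: C8H11BrF6.
  M = 8(12.0) + 11(1.007825) + 78.918338 + 6(18.998403)
    = 96.000000 + 11.086075 + 78.918338 + 113.990418 = 299.994831

299.9948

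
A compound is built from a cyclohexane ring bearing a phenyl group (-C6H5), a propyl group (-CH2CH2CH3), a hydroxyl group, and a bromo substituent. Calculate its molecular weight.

Atom tally by fragment:
  cyclohexane ring core → C:6 H:12
  (− 4 ring H displaced by substituents)
  + C6H5 → C:6 H:5
  + CH2CH2CH3 → C:3 H:7
  + OH → O:1 H:1
  + Br → Br:1
Element totals:
  C: 15
  H: 21
  Br: 1
  O: 1
Molecular formula: C15H21BrO.
  M = 15(12.011) + 21(1.008) + 79.904 + 15.999
    = 180.165 + 21.168 + 79.904 + 15.999 = 297.236

297.24 g/mol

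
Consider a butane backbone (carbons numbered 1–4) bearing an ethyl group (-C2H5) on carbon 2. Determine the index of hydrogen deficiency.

Atom tally by fragment:
  CH3 → C:1 H:3
  CH(C2H5) → C:3 H:6
  CH2 → C:1 H:2
  CH3 → C:1 H:3
Element totals:
  C: 6
  H: 14
Molecular formula: C6H14.
DoU = (2C + 2 + N − H − X) / 2 = (2·6 + 2 + 0 − 14 − 0) / 2 = 0.

0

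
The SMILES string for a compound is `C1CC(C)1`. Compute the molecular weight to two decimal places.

56.11 g/mol

Atom tally by fragment:
  cyclopropane ring core → C:3 H:6
  (− 1 ring H displaced by substituents)
  + CH3 → C:1 H:3
Element totals:
  C: 4
  H: 8
Molecular formula: C4H8.
  M = 4(12.011) + 8(1.008)
    = 48.044 + 8.064 = 56.108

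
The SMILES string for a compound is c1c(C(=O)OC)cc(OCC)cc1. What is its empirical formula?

C10H12O3

Atom tally by fragment:
  benzene ring core → C:6 H:6
  (− 2 ring H displaced by substituents)
  + COOCH3 → C:2 H:3 O:2
  + OC2H5 → C:2 H:5 O:1
Element totals:
  C: 10
  H: 12
  O: 3
Molecular formula: C10H12O3.
gcd of subscripts (10, 12, 3) = 1, so the empirical formula equals the molecular formula.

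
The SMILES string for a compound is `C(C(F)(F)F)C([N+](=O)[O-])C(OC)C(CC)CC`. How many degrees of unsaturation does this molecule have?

1

Atom tally by fragment:
  F3CCH2 → C:2 H:2 F:3
  CH(NO2) → C:1 H:1 N:1 O:2
  CH(OCH3) → C:2 H:4 O:1
  CH(C2H5) → C:3 H:6
  CH2 → C:1 H:2
  CH3 → C:1 H:3
Element totals:
  C: 10
  H: 18
  F: 3
  N: 1
  O: 3
Molecular formula: C10H18F3NO3.
DoU = (2C + 2 + N − H − X) / 2 = (2·10 + 2 + 1 − 18 − 3) / 2 = 1.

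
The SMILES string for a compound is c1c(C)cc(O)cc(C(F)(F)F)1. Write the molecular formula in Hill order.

Atom tally by fragment:
  benzene ring core → C:6 H:6
  (− 3 ring H displaced by substituents)
  + CH3 → C:1 H:3
  + OH → O:1 H:1
  + CF3 → C:1 F:3
Element totals:
  C: 8
  H: 7
  F: 3
  O: 1

C8H7F3O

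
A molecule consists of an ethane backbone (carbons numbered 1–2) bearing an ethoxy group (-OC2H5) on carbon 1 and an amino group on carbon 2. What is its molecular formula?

C4H11NO

Atom tally by fragment:
  C2H5OCH2 → C:3 H:7 O:1
  CH2NH2 → C:1 H:4 N:1
Element totals:
  C: 4
  H: 11
  N: 1
  O: 1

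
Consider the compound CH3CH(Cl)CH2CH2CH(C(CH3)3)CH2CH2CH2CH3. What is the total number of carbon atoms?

13

Atom tally by fragment:
  CH3 → C:1 H:3
  CH(Cl) → C:1 H:1 Cl:1
  CH2 → C:1 H:2
  CH2 → C:1 H:2
  CH(C(CH3)3) → C:5 H:10
  CH2 → C:1 H:2
  CH2 → C:1 H:2
  CH2 → C:1 H:2
  CH3 → C:1 H:3
Element totals:
  C: 13
  H: 27
  Cl: 1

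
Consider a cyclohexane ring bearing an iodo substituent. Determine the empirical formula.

C6H11I

Atom tally by fragment:
  cyclohexane ring core → C:6 H:12
  (− 1 ring H displaced by substituents)
  + I → I:1
Element totals:
  C: 6
  H: 11
  I: 1
Molecular formula: C6H11I.
gcd of subscripts (6, 11, 1) = 1, so the empirical formula equals the molecular formula.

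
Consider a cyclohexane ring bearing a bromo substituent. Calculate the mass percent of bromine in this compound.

Atom tally by fragment:
  cyclohexane ring core → C:6 H:12
  (− 1 ring H displaced by substituents)
  + Br → Br:1
Element totals:
  C: 6
  H: 11
  Br: 1
Molecular formula: C6H11Br.
Molar mass = 163.058 g/mol.
Mass from Br: 1 × 79.904 = 79.904 g/mol.
%Br = 79.904 / 163.058 × 100 = 49.00%.

49.00%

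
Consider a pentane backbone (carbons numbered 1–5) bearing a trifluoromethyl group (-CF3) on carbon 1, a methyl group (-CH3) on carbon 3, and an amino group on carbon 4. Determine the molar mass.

Atom tally by fragment:
  F3CCH2 → C:2 H:2 F:3
  CH2 → C:1 H:2
  CH(CH3) → C:2 H:4
  CH(NH2) → C:1 H:3 N:1
  CH3 → C:1 H:3
Element totals:
  C: 7
  H: 14
  F: 3
  N: 1
Molecular formula: C7H14F3N.
  M = 7(12.011) + 14(1.008) + 3(18.998) + 14.007
    = 84.077 + 14.112 + 56.994 + 14.007 = 169.190

169.19 g/mol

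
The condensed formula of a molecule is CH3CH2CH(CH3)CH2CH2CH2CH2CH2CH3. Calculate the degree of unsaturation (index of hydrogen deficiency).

Element totals:
  C: 10
  H: 22
Molecular formula: C10H22.
DoU = (2C + 2 + N − H − X) / 2 = (2·10 + 2 + 0 − 22 − 0) / 2 = 0.

0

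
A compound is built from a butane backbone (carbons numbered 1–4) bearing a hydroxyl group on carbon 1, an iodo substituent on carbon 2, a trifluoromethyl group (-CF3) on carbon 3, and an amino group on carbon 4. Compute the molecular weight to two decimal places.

Atom tally by fragment:
  HOCH2 → C:1 H:3 O:1
  CH(I) → C:1 H:1 I:1
  CH(CF3) → C:2 H:1 F:3
  CH2NH2 → C:1 H:4 N:1
Element totals:
  C: 5
  H: 9
  F: 3
  I: 1
  N: 1
  O: 1
Molecular formula: C5H9F3INO.
  M = 5(12.011) + 9(1.008) + 3(18.998) + 126.904 + 14.007 + 15.999
    = 60.055 + 9.072 + 56.994 + 126.904 + 14.007 + 15.999 = 283.031

283.03 g/mol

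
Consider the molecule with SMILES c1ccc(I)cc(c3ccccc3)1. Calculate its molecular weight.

280.11 g/mol

Atom tally by fragment:
  benzene ring core → C:6 H:6
  (− 2 ring H displaced by substituents)
  + I → I:1
  + C6H5 → C:6 H:5
Element totals:
  C: 12
  H: 9
  I: 1
Molecular formula: C12H9I.
  M = 12(12.011) + 9(1.008) + 126.904
    = 144.132 + 9.072 + 126.904 = 280.108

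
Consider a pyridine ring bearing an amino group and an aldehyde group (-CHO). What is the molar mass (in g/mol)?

Atom tally by fragment:
  pyridine ring core → C:5 H:5 N:1
  (− 2 ring H displaced by substituents)
  + NH2 → N:1 H:2
  + CHO → C:1 H:1 O:1
Element totals:
  C: 6
  H: 6
  N: 2
  O: 1
Molecular formula: C6H6N2O.
  M = 6(12.011) + 6(1.008) + 2(14.007) + 15.999
    = 72.066 + 6.048 + 28.014 + 15.999 = 122.127

122.13 g/mol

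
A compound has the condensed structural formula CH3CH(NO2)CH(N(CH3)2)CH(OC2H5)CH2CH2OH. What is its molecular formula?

Element totals:
  C: 10
  H: 22
  N: 2
  O: 4

C10H22N2O4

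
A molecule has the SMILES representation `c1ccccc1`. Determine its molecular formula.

Atom tally by fragment:
  benzene ring core → C:6 H:6
Element totals:
  C: 6
  H: 6

C6H6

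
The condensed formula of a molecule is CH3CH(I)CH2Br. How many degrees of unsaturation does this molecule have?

0

Element totals:
  C: 3
  H: 6
  Br: 1
  I: 1
Molecular formula: C3H6BrI.
DoU = (2C + 2 + N − H − X) / 2 = (2·3 + 2 + 0 − 6 − 2) / 2 = 0.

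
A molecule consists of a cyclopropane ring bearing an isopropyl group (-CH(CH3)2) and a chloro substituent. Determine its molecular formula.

Atom tally by fragment:
  cyclopropane ring core → C:3 H:6
  (− 2 ring H displaced by substituents)
  + CH(CH3)2 → C:3 H:7
  + Cl → Cl:1
Element totals:
  C: 6
  H: 11
  Cl: 1

C6H11Cl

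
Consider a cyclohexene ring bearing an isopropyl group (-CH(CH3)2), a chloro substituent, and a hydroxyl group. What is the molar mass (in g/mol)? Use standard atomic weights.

174.67 g/mol

Atom tally by fragment:
  cyclohexene ring core → C:6 H:10
  (− 3 ring H displaced by substituents)
  + CH(CH3)2 → C:3 H:7
  + Cl → Cl:1
  + OH → O:1 H:1
Element totals:
  C: 9
  H: 15
  Cl: 1
  O: 1
Molecular formula: C9H15ClO.
  M = 9(12.011) + 15(1.008) + 35.45 + 15.999
    = 108.099 + 15.120 + 35.450 + 15.999 = 174.668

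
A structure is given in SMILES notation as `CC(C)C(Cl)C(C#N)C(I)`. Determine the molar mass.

271.53 g/mol

Atom tally by fragment:
  CH3 → C:1 H:3
  CH(CH3) → C:2 H:4
  CH(Cl) → C:1 H:1 Cl:1
  CH(CN) → C:2 H:1 N:1
  CH2I → C:1 H:2 I:1
Element totals:
  C: 7
  H: 11
  Cl: 1
  I: 1
  N: 1
Molecular formula: C7H11ClIN.
  M = 7(12.011) + 11(1.008) + 35.45 + 126.904 + 14.007
    = 84.077 + 11.088 + 35.450 + 126.904 + 14.007 = 271.526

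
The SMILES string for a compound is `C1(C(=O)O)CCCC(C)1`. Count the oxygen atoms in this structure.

2

Atom tally by fragment:
  cyclopentane ring core → C:5 H:10
  (− 2 ring H displaced by substituents)
  + COOH → C:1 H:1 O:2
  + CH3 → C:1 H:3
Element totals:
  C: 7
  H: 12
  O: 2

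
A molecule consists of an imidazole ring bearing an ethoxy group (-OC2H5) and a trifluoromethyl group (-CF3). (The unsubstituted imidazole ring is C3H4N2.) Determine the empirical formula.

Atom tally by fragment:
  imidazole ring core → C:3 H:4 N:2
  (− 2 ring H displaced by substituents)
  + OC2H5 → C:2 H:5 O:1
  + CF3 → C:1 F:3
Element totals:
  C: 6
  H: 7
  F: 3
  N: 2
  O: 1
Molecular formula: C6H7F3N2O.
gcd of subscripts (6, 3, 7, 2, 1) = 1, so the empirical formula equals the molecular formula.

C6H7F3N2O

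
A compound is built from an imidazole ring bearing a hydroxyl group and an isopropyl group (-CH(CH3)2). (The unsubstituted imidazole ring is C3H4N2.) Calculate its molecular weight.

126.16 g/mol

Atom tally by fragment:
  imidazole ring core → C:3 H:4 N:2
  (− 2 ring H displaced by substituents)
  + OH → O:1 H:1
  + CH(CH3)2 → C:3 H:7
Element totals:
  C: 6
  H: 10
  N: 2
  O: 1
Molecular formula: C6H10N2O.
  M = 6(12.011) + 10(1.008) + 2(14.007) + 15.999
    = 72.066 + 10.080 + 28.014 + 15.999 = 126.159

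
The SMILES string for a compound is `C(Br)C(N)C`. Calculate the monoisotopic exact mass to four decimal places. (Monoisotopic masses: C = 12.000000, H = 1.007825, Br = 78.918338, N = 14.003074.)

Atom tally by fragment:
  BrCH2 → C:1 H:2 Br:1
  CH(NH2) → C:1 H:3 N:1
  CH3 → C:1 H:3
Element totals:
  C: 3
  H: 8
  Br: 1
  N: 1
Molecular formula: C3H8BrN.
  M = 3(12.0) + 8(1.007825) + 78.918338 + 14.003074
    = 36.000000 + 8.062600 + 78.918338 + 14.003074 = 136.984012

136.9840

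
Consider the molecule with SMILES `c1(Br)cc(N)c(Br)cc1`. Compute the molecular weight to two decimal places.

250.92 g/mol

Atom tally by fragment:
  benzene ring core → C:6 H:6
  (− 3 ring H displaced by substituents)
  + Br → Br:1
  + NH2 → N:1 H:2
  + Br → Br:1
Element totals:
  C: 6
  H: 5
  Br: 2
  N: 1
Molecular formula: C6H5Br2N.
  M = 6(12.011) + 5(1.008) + 2(79.904) + 14.007
    = 72.066 + 5.040 + 159.808 + 14.007 = 250.921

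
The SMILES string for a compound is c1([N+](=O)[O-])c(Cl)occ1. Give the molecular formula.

Atom tally by fragment:
  furan ring core → C:4 H:4 O:1
  (− 2 ring H displaced by substituents)
  + NO2 → N:1 O:2
  + Cl → Cl:1
Element totals:
  C: 4
  H: 2
  Cl: 1
  N: 1
  O: 3

C4H2ClNO3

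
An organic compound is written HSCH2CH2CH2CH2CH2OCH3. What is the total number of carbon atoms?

6

Atom tally by fragment:
  HSCH2 → C:1 H:3 S:1
  CH2 → C:1 H:2
  CH2 → C:1 H:2
  CH2 → C:1 H:2
  CH2OCH3 → C:2 H:5 O:1
Element totals:
  C: 6
  H: 14
  O: 1
  S: 1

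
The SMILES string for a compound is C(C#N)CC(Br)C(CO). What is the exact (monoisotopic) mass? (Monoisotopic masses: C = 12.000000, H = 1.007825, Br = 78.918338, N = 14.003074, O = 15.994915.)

Atom tally by fragment:
  NCCH2 → C:2 H:2 N:1
  CH2 → C:1 H:2
  CH(Br) → C:1 H:1 Br:1
  CH2CH2OH → C:2 H:5 O:1
Element totals:
  C: 6
  H: 10
  Br: 1
  N: 1
  O: 1
Molecular formula: C6H10BrNO.
  M = 6(12.0) + 10(1.007825) + 78.918338 + 14.003074 + 15.994915
    = 72.000000 + 10.078250 + 78.918338 + 14.003074 + 15.994915 = 190.994577

190.9946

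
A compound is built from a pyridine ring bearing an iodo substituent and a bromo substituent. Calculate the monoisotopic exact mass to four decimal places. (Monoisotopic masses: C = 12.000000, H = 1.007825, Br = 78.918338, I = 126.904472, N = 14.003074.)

282.8494

Atom tally by fragment:
  pyridine ring core → C:5 H:5 N:1
  (− 2 ring H displaced by substituents)
  + I → I:1
  + Br → Br:1
Element totals:
  C: 5
  H: 3
  Br: 1
  I: 1
  N: 1
Molecular formula: C5H3BrIN.
  M = 5(12.0) + 3(1.007825) + 78.918338 + 126.904472 + 14.003074
    = 60.000000 + 3.023475 + 78.918338 + 126.904472 + 14.003074 = 282.849359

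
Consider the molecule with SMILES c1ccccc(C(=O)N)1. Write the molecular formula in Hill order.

Atom tally by fragment:
  benzene ring core → C:6 H:6
  (− 1 ring H displaced by substituents)
  + CONH2 → C:1 H:2 O:1 N:1
Element totals:
  C: 7
  H: 7
  N: 1
  O: 1

C7H7NO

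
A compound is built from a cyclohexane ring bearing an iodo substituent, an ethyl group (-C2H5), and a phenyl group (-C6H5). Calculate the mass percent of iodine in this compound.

40.39%

Atom tally by fragment:
  cyclohexane ring core → C:6 H:12
  (− 3 ring H displaced by substituents)
  + I → I:1
  + C2H5 → C:2 H:5
  + C6H5 → C:6 H:5
Element totals:
  C: 14
  H: 19
  I: 1
Molecular formula: C14H19I.
Molar mass = 314.210 g/mol.
Mass from I: 1 × 126.904 = 126.904 g/mol.
%I = 126.904 / 314.210 × 100 = 40.39%.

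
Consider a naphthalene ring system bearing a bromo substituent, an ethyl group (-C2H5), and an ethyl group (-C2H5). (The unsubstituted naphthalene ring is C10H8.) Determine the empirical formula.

Atom tally by fragment:
  naphthalene ring system core → C:10 H:8
  (− 3 ring H displaced by substituents)
  + Br → Br:1
  + C2H5 → C:2 H:5
  + C2H5 → C:2 H:5
Element totals:
  C: 14
  H: 15
  Br: 1
Molecular formula: C14H15Br.
gcd of subscripts (1, 14, 15) = 1, so the empirical formula equals the molecular formula.

C14H15Br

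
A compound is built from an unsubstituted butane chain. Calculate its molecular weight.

Atom tally by fragment:
  CH3 → C:1 H:3
  CH2 → C:1 H:2
  CH2 → C:1 H:2
  CH3 → C:1 H:3
Element totals:
  C: 4
  H: 10
Molecular formula: C4H10.
  M = 4(12.011) + 10(1.008)
    = 48.044 + 10.080 = 58.124

58.12 g/mol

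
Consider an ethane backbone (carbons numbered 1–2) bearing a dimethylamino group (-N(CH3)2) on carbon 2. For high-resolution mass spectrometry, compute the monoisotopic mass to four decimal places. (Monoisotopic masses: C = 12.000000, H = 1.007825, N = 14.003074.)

Atom tally by fragment:
  CH3 → C:1 H:3
  CH2N(CH3)2 → C:3 H:8 N:1
Element totals:
  C: 4
  H: 11
  N: 1
Molecular formula: C4H11N.
  M = 4(12.0) + 11(1.007825) + 14.003074
    = 48.000000 + 11.086075 + 14.003074 = 73.089149

73.0891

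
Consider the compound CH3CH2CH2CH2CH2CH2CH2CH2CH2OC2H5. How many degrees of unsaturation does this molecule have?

0

Element totals:
  C: 11
  H: 24
  O: 1
Molecular formula: C11H24O.
DoU = (2C + 2 + N − H − X) / 2 = (2·11 + 2 + 0 − 24 − 0) / 2 = 0.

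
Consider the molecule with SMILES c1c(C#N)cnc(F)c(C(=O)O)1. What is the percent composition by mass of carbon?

50.61%

Atom tally by fragment:
  pyridine ring core → C:5 H:5 N:1
  (− 3 ring H displaced by substituents)
  + CN → C:1 N:1
  + F → F:1
  + COOH → C:1 H:1 O:2
Element totals:
  C: 7
  H: 3
  F: 1
  N: 2
  O: 2
Molecular formula: C7H3FN2O2.
Molar mass = 166.111 g/mol.
Mass from C: 7 × 12.011 = 84.077 g/mol.
%C = 84.077 / 166.111 × 100 = 50.61%.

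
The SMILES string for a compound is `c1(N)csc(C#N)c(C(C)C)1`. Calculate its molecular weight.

Atom tally by fragment:
  thiophene ring core → C:4 H:4 S:1
  (− 3 ring H displaced by substituents)
  + NH2 → N:1 H:2
  + CN → C:1 N:1
  + CH(CH3)2 → C:3 H:7
Element totals:
  C: 8
  H: 10
  N: 2
  S: 1
Molecular formula: C8H10N2S.
  M = 8(12.011) + 10(1.008) + 2(14.007) + 32.06
    = 96.088 + 10.080 + 28.014 + 32.060 = 166.242

166.24 g/mol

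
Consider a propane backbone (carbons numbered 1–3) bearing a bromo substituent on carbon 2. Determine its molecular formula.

C3H7Br

Atom tally by fragment:
  CH3 → C:1 H:3
  CH(Br) → C:1 H:1 Br:1
  CH3 → C:1 H:3
Element totals:
  C: 3
  H: 7
  Br: 1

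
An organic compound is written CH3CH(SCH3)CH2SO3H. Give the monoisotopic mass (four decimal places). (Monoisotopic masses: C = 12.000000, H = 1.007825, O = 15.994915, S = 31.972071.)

170.0071

Atom tally by fragment:
  CH3 → C:1 H:3
  CH(SCH3) → C:2 H:4 S:1
  CH2SO3H → C:1 H:3 S:1 O:3
Element totals:
  C: 4
  H: 10
  O: 3
  S: 2
Molecular formula: C4H10O3S2.
  M = 4(12.0) + 10(1.007825) + 3(15.994915) + 2(31.972071)
    = 48.000000 + 10.078250 + 47.984745 + 63.944142 = 170.007137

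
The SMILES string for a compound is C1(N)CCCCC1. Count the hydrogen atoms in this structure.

13

Atom tally by fragment:
  cyclohexane ring core → C:6 H:12
  (− 1 ring H displaced by substituents)
  + NH2 → N:1 H:2
Element totals:
  C: 6
  H: 13
  N: 1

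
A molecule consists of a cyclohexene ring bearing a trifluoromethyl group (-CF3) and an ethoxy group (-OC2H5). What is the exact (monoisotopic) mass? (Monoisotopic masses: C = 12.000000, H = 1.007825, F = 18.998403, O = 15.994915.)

Atom tally by fragment:
  cyclohexene ring core → C:6 H:10
  (− 2 ring H displaced by substituents)
  + CF3 → C:1 F:3
  + OC2H5 → C:2 H:5 O:1
Element totals:
  C: 9
  H: 13
  F: 3
  O: 1
Molecular formula: C9H13F3O.
  M = 9(12.0) + 13(1.007825) + 3(18.998403) + 15.994915
    = 108.000000 + 13.101725 + 56.995209 + 15.994915 = 194.091849

194.0918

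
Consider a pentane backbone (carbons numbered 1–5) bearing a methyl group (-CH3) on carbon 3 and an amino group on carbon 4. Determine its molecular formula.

Atom tally by fragment:
  CH3 → C:1 H:3
  CH2 → C:1 H:2
  CH(CH3) → C:2 H:4
  CH(NH2) → C:1 H:3 N:1
  CH3 → C:1 H:3
Element totals:
  C: 6
  H: 15
  N: 1

C6H15N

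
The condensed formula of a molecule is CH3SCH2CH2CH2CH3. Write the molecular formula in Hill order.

C5H12S

Atom tally by fragment:
  CH3SCH2 → C:2 H:5 S:1
  CH2 → C:1 H:2
  CH2 → C:1 H:2
  CH3 → C:1 H:3
Element totals:
  C: 5
  H: 12
  S: 1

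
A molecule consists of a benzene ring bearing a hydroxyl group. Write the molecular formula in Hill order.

C6H6O

Atom tally by fragment:
  benzene ring core → C:6 H:6
  (− 1 ring H displaced by substituents)
  + OH → O:1 H:1
Element totals:
  C: 6
  H: 6
  O: 1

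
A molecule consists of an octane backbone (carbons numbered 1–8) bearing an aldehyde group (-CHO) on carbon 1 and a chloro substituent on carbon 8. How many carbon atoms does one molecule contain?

Atom tally by fragment:
  OHCCH2 → C:2 H:3 O:1
  CH2 → C:1 H:2
  CH2 → C:1 H:2
  CH2 → C:1 H:2
  CH2 → C:1 H:2
  CH2 → C:1 H:2
  CH2 → C:1 H:2
  CH2Cl → C:1 H:2 Cl:1
Element totals:
  C: 9
  H: 17
  Cl: 1
  O: 1

9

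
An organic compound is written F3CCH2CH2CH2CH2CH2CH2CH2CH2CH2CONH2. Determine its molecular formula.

C11H20F3NO

Atom tally by fragment:
  F3CCH2 → C:2 H:2 F:3
  CH2 → C:1 H:2
  CH2 → C:1 H:2
  CH2 → C:1 H:2
  CH2 → C:1 H:2
  CH2 → C:1 H:2
  CH2 → C:1 H:2
  CH2 → C:1 H:2
  CH2CONH2 → C:2 H:4 O:1 N:1
Element totals:
  C: 11
  H: 20
  F: 3
  N: 1
  O: 1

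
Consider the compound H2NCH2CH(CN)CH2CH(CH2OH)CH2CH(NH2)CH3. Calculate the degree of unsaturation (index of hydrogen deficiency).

Element totals:
  C: 9
  H: 19
  N: 3
  O: 1
Molecular formula: C9H19N3O.
DoU = (2C + 2 + N − H − X) / 2 = (2·9 + 2 + 3 − 19 − 0) / 2 = 2.

2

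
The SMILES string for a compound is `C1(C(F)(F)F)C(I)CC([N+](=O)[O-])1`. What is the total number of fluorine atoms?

Atom tally by fragment:
  cyclobutane ring core → C:4 H:8
  (− 3 ring H displaced by substituents)
  + CF3 → C:1 F:3
  + I → I:1
  + NO2 → N:1 O:2
Element totals:
  C: 5
  H: 5
  F: 3
  I: 1
  N: 1
  O: 2

3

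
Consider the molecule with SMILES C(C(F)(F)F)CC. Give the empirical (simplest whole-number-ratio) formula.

Atom tally by fragment:
  F3CCH2 → C:2 H:2 F:3
  CH2 → C:1 H:2
  CH3 → C:1 H:3
Element totals:
  C: 4
  H: 7
  F: 3
Molecular formula: C4H7F3.
gcd of subscripts (4, 3, 7) = 1, so the empirical formula equals the molecular formula.

C4H7F3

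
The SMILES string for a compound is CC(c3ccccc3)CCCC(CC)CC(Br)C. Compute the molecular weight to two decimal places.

Atom tally by fragment:
  CH3 → C:1 H:3
  CH(C6H5) → C:7 H:6
  CH2 → C:1 H:2
  CH2 → C:1 H:2
  CH2 → C:1 H:2
  CH(C2H5) → C:3 H:6
  CH2 → C:1 H:2
  CH(Br) → C:1 H:1 Br:1
  CH3 → C:1 H:3
Element totals:
  C: 17
  H: 27
  Br: 1
Molecular formula: C17H27Br.
  M = 17(12.011) + 27(1.008) + 79.904
    = 204.187 + 27.216 + 79.904 = 311.307

311.31 g/mol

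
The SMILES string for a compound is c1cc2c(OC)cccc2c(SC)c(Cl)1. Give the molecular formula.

Atom tally by fragment:
  naphthalene ring system core → C:10 H:8
  (− 3 ring H displaced by substituents)
  + OCH3 → C:1 H:3 O:1
  + SCH3 → C:1 H:3 S:1
  + Cl → Cl:1
Element totals:
  C: 12
  H: 11
  Cl: 1
  O: 1
  S: 1

C12H11ClOS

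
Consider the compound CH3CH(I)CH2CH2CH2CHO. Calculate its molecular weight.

226.06 g/mol

Atom tally by fragment:
  CH3 → C:1 H:3
  CH(I) → C:1 H:1 I:1
  CH2 → C:1 H:2
  CH2 → C:1 H:2
  CH2CHO → C:2 H:3 O:1
Element totals:
  C: 6
  H: 11
  I: 1
  O: 1
Molecular formula: C6H11IO.
  M = 6(12.011) + 11(1.008) + 126.904 + 15.999
    = 72.066 + 11.088 + 126.904 + 15.999 = 226.057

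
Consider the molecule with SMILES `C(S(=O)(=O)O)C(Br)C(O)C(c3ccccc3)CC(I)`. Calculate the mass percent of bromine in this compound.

Atom tally by fragment:
  HO3SCH2 → C:1 H:3 S:1 O:3
  CH(Br) → C:1 H:1 Br:1
  CH(OH) → C:1 H:2 O:1
  CH(C6H5) → C:7 H:6
  CH2 → C:1 H:2
  CH2I → C:1 H:2 I:1
Element totals:
  C: 12
  H: 16
  Br: 1
  I: 1
  O: 4
  S: 1
Molecular formula: C12H16BrIO4S.
Molar mass = 463.124 g/mol.
Mass from Br: 1 × 79.904 = 79.904 g/mol.
%Br = 79.904 / 463.124 × 100 = 17.25%.

17.25%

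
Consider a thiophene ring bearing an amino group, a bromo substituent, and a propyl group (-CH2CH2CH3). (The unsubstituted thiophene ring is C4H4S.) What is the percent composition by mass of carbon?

38.19%

Atom tally by fragment:
  thiophene ring core → C:4 H:4 S:1
  (− 3 ring H displaced by substituents)
  + NH2 → N:1 H:2
  + Br → Br:1
  + CH2CH2CH3 → C:3 H:7
Element totals:
  C: 7
  H: 10
  Br: 1
  N: 1
  S: 1
Molecular formula: C7H10BrNS.
Molar mass = 220.128 g/mol.
Mass from C: 7 × 12.011 = 84.077 g/mol.
%C = 84.077 / 220.128 × 100 = 38.19%.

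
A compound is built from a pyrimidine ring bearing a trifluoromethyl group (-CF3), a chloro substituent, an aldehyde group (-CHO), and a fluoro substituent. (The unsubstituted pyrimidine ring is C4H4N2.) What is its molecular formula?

Atom tally by fragment:
  pyrimidine ring core → C:4 H:4 N:2
  (− 4 ring H displaced by substituents)
  + CF3 → C:1 F:3
  + Cl → Cl:1
  + CHO → C:1 H:1 O:1
  + F → F:1
Element totals:
  C: 6
  H: 1
  Cl: 1
  F: 4
  N: 2
  O: 1

C6HClF4N2O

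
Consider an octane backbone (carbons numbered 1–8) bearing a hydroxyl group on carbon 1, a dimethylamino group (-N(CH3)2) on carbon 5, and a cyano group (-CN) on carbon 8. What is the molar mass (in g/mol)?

Atom tally by fragment:
  HOCH2 → C:1 H:3 O:1
  CH2 → C:1 H:2
  CH2 → C:1 H:2
  CH2 → C:1 H:2
  CH(N(CH3)2) → C:3 H:7 N:1
  CH2 → C:1 H:2
  CH2 → C:1 H:2
  CH2CN → C:2 H:2 N:1
Element totals:
  C: 11
  H: 22
  N: 2
  O: 1
Molecular formula: C11H22N2O.
  M = 11(12.011) + 22(1.008) + 2(14.007) + 15.999
    = 132.121 + 22.176 + 28.014 + 15.999 = 198.310

198.31 g/mol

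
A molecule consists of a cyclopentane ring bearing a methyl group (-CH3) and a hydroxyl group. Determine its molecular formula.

Atom tally by fragment:
  cyclopentane ring core → C:5 H:10
  (− 2 ring H displaced by substituents)
  + CH3 → C:1 H:3
  + OH → O:1 H:1
Element totals:
  C: 6
  H: 12
  O: 1

C6H12O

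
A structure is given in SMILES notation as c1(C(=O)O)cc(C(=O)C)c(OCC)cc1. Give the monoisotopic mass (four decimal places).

Atom tally by fragment:
  benzene ring core → C:6 H:6
  (− 3 ring H displaced by substituents)
  + COOH → C:1 H:1 O:2
  + COCH3 → C:2 H:3 O:1
  + OC2H5 → C:2 H:5 O:1
Element totals:
  C: 11
  H: 12
  O: 4
Molecular formula: C11H12O4.
  M = 11(12.0) + 12(1.007825) + 4(15.994915)
    = 132.000000 + 12.093900 + 63.979660 = 208.073560

208.0736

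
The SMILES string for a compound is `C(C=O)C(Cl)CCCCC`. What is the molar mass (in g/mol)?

162.66 g/mol

Atom tally by fragment:
  OHCCH2 → C:2 H:3 O:1
  CH(Cl) → C:1 H:1 Cl:1
  CH2 → C:1 H:2
  CH2 → C:1 H:2
  CH2 → C:1 H:2
  CH2 → C:1 H:2
  CH3 → C:1 H:3
Element totals:
  C: 8
  H: 15
  Cl: 1
  O: 1
Molecular formula: C8H15ClO.
  M = 8(12.011) + 15(1.008) + 35.45 + 15.999
    = 96.088 + 15.120 + 35.450 + 15.999 = 162.657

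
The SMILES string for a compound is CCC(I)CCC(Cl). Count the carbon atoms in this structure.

Atom tally by fragment:
  CH3 → C:1 H:3
  CH2 → C:1 H:2
  CH(I) → C:1 H:1 I:1
  CH2 → C:1 H:2
  CH2 → C:1 H:2
  CH2Cl → C:1 H:2 Cl:1
Element totals:
  C: 6
  H: 12
  Cl: 1
  I: 1

6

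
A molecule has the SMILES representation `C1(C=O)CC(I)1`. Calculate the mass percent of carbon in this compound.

Atom tally by fragment:
  cyclopropane ring core → C:3 H:6
  (− 2 ring H displaced by substituents)
  + CHO → C:1 H:1 O:1
  + I → I:1
Element totals:
  C: 4
  H: 5
  I: 1
  O: 1
Molecular formula: C4H5IO.
Molar mass = 195.987 g/mol.
Mass from C: 4 × 12.011 = 48.044 g/mol.
%C = 48.044 / 195.987 × 100 = 24.51%.

24.51%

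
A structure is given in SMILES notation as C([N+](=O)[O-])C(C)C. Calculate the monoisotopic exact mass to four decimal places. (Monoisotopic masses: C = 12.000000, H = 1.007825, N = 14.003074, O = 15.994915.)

103.0633

Atom tally by fragment:
  O2NCH2 → C:1 H:2 N:1 O:2
  CH(CH3) → C:2 H:4
  CH3 → C:1 H:3
Element totals:
  C: 4
  H: 9
  N: 1
  O: 2
Molecular formula: C4H9NO2.
  M = 4(12.0) + 9(1.007825) + 14.003074 + 2(15.994915)
    = 48.000000 + 9.070425 + 14.003074 + 31.989830 = 103.063329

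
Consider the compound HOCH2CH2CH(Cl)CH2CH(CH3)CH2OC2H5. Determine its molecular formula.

C9H19ClO2

Atom tally by fragment:
  HOCH2CH2 → C:2 H:5 O:1
  CH(Cl) → C:1 H:1 Cl:1
  CH2 → C:1 H:2
  CH(CH3) → C:2 H:4
  CH2OC2H5 → C:3 H:7 O:1
Element totals:
  C: 9
  H: 19
  Cl: 1
  O: 2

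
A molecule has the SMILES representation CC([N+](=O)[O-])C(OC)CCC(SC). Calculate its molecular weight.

Atom tally by fragment:
  CH3 → C:1 H:3
  CH(NO2) → C:1 H:1 N:1 O:2
  CH(OCH3) → C:2 H:4 O:1
  CH2 → C:1 H:2
  CH2 → C:1 H:2
  CH2SCH3 → C:2 H:5 S:1
Element totals:
  C: 8
  H: 17
  N: 1
  O: 3
  S: 1
Molecular formula: C8H17NO3S.
  M = 8(12.011) + 17(1.008) + 14.007 + 3(15.999) + 32.06
    = 96.088 + 17.136 + 14.007 + 47.997 + 32.060 = 207.288

207.29 g/mol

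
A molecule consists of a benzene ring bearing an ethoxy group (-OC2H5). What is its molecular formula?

C8H10O

Atom tally by fragment:
  benzene ring core → C:6 H:6
  (− 1 ring H displaced by substituents)
  + OC2H5 → C:2 H:5 O:1
Element totals:
  C: 8
  H: 10
  O: 1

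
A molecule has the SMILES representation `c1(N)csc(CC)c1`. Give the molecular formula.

Atom tally by fragment:
  thiophene ring core → C:4 H:4 S:1
  (− 2 ring H displaced by substituents)
  + NH2 → N:1 H:2
  + C2H5 → C:2 H:5
Element totals:
  C: 6
  H: 9
  N: 1
  S: 1

C6H9NS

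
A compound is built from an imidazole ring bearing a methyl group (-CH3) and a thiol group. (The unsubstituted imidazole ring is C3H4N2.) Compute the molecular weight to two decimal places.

114.17 g/mol

Atom tally by fragment:
  imidazole ring core → C:3 H:4 N:2
  (− 2 ring H displaced by substituents)
  + CH3 → C:1 H:3
  + SH → S:1 H:1
Element totals:
  C: 4
  H: 6
  N: 2
  S: 1
Molecular formula: C4H6N2S.
  M = 4(12.011) + 6(1.008) + 2(14.007) + 32.06
    = 48.044 + 6.048 + 28.014 + 32.060 = 114.166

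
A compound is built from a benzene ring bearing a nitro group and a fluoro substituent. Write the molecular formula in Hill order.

C6H4FNO2

Atom tally by fragment:
  benzene ring core → C:6 H:6
  (− 2 ring H displaced by substituents)
  + NO2 → N:1 O:2
  + F → F:1
Element totals:
  C: 6
  H: 4
  F: 1
  N: 1
  O: 2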